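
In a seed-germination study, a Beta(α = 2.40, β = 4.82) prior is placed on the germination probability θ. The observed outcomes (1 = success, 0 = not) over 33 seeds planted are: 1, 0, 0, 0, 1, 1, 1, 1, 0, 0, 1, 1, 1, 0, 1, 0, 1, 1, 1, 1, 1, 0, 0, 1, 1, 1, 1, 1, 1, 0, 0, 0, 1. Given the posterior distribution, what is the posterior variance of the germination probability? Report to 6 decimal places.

The Beta prior is conjugate to a Binomial/Bernoulli likelihood; the update adds successes to α and failures to β.
Posterior: Beta(α+k, β+n−k) = Beta(2.40+21, 4.82+12) = Beta(23.40, 16.82).
Var = αβ/((α+β)²(α+β+1)) = 23.40·16.82/(40.22²·41.22) = 0.005903.

0.005903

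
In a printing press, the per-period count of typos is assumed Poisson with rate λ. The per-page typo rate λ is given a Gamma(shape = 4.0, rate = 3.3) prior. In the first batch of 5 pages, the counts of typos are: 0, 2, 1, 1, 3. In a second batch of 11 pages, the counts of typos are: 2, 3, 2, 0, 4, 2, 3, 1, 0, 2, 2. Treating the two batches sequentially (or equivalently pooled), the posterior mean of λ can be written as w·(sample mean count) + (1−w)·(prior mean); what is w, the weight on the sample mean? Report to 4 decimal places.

0.8290

With a Gamma(shape α, rate β) prior, the Poisson likelihood is conjugate: the posterior is Gamma(α + ΣXᵢ, β + n).
Total number of pages: n = 5 + 11 = 16.
Posterior mean = (α₀+S)/(β₀+n) = [n/(β₀+n)]·(S/n) + [β₀/(β₀+n)]·(α₀/β₀), so only n and β₀ enter the weight.
Weight on data w = n/(β₀+n) = 16/(3.3+16) = 16/19.3 = 0.8290.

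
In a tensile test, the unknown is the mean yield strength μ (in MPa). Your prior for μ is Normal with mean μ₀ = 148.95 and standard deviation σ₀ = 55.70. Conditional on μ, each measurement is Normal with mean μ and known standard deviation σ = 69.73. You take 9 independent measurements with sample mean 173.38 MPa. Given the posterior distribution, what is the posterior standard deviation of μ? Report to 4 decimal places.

For Normal data with known variance σ², a Normal(μ₀, σ₀²) prior on μ is conjugate. Posterior precision = 1/σ₀² + n/σ²; posterior mean is the precision-weighted average of μ₀ and x̄.
σ₀² = 55.70² = 3102.49, σ² = 69.73² = 4862.2729; σ² + n·σ₀² = 4862.2729 + 9·3102.49 = 32784.6829.
Posterior precision = 1/σ₀² + n/σ² = 1/3102.49 + 9/4862.2729 = (σ² + n·σ₀²)/(σ₀²σ²) = 32784.6829/(3102.49·4862.2729); posterior variance σₙ² = σ₀²σ²/(σ² + n·σ₀²) = 3102.49·4862.2729/32784.6829 = 460.128076.
Posterior SD = √σₙ² = √(3102.49·4862.2729/32784.6829) = 21.4506.

21.4506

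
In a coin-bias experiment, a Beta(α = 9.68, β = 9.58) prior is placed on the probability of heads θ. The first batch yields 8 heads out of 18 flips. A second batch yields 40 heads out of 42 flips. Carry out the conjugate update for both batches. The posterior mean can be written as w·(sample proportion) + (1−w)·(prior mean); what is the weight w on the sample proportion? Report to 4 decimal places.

The Beta prior is conjugate to a Binomial/Bernoulli likelihood; the update adds successes to α and failures to β.
Total number of flips: n = 18 + 42 = 60.
Posterior mean = (α₀+k)/(α₀+β₀+n) = [n/(α₀+β₀+n)]·(k/n) + [(α₀+β₀)/(α₀+β₀+n)]·α₀/(α₀+β₀), so only n and the prior enter the weight.
The weight on the data is w = n/(α₀+β₀+n) = 60/(9.68+9.58+60) = 60/79.26 = 0.7570.

0.7570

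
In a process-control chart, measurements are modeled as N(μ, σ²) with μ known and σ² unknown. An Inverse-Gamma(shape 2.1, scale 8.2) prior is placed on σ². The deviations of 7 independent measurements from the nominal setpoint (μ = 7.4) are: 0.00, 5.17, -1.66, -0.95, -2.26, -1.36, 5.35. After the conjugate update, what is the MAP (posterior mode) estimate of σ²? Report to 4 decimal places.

With known mean μ and an Inverse-Gamma(α, β) prior on σ², the Normal likelihood is conjugate: posterior is Inv-Gamma(α + n/2, β + Σ(xᵢ−μ)²/2).
Σ(xᵢ−μ)² = (0.00)² + (5.17)² + (-1.66)² + (-0.95)² + (-2.26)² + (-1.36)² + (5.35)² = 65.9667.
Posterior: Inv-Gamma(2.1 + 7/2, 8.2 + 65.9667/2) = Inv-Gamma(5.60, 41.18335).
Mode = β/(α+1) = 41.18335/6.60 = 6.2399.

6.2399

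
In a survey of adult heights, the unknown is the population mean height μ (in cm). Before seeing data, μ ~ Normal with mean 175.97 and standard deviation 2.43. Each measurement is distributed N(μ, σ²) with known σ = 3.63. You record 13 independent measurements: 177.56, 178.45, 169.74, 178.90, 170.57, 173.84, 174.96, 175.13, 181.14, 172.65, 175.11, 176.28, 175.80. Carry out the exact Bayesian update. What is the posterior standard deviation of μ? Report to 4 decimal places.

For Normal data with known variance σ², a Normal(μ₀, σ₀²) prior on μ is conjugate. Posterior precision = 1/σ₀² + n/σ²; posterior mean is the precision-weighted average of μ₀ and x̄.
σ₀² = 2.43² = 5.9049, σ² = 3.63² = 13.1769; σ² + n·σ₀² = 13.1769 + 13·5.9049 = 89.9406.
Posterior precision = 1/σ₀² + n/σ² = 1/5.9049 + 13/13.1769 = (σ² + n·σ₀²)/(σ₀²σ²) = 89.9406/(5.9049·13.1769); posterior variance σₙ² = σ₀²σ²/(σ² + n·σ₀²) = 5.9049·13.1769/89.9406 = 0.865107.
Posterior SD = √σₙ² = √(5.9049·13.1769/89.9406) = 0.9301.

0.9301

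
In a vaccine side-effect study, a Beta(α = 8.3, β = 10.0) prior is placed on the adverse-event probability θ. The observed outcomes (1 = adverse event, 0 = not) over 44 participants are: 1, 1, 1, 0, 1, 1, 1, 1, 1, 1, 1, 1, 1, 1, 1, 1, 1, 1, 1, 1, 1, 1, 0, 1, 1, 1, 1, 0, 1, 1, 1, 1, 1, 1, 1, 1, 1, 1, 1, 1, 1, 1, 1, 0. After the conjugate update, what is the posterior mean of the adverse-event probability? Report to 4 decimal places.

0.7753

The Beta prior is conjugate to a Binomial/Bernoulli likelihood; the update adds successes to α and failures to β.
Posterior: Beta(α+k, β+n−k) = Beta(8.3+40, 10.0+4) = Beta(48.3, 14.0).
Posterior mean = α/(α+β) = 48.3/62.3 = 0.7753.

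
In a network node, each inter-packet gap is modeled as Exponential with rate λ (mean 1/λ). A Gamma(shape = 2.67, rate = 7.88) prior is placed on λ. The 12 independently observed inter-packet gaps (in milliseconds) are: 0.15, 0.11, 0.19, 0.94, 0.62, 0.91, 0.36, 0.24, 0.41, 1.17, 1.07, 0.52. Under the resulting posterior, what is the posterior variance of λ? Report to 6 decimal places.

With a Gamma(shape α, rate β) prior on the exponential rate λ, the posterior after n observations with total T = Σxᵢ is Gamma(α+n, β+T).
Sum of observations T = 6.69 milliseconds; n = 12.
Posterior: Gamma(2.67+12, 7.88+6.69) = Gamma(14.67, 14.57).
Var = α/β² = 0.069105.

0.069105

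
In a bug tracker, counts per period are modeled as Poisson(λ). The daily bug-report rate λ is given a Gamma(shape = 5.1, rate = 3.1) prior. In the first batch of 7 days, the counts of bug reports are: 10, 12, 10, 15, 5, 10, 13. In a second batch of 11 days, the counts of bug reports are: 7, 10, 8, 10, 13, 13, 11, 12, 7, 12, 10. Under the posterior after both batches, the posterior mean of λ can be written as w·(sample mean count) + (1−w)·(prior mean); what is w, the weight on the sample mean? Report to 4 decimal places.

0.8531

With a Gamma(shape α, rate β) prior, the Poisson likelihood is conjugate: the posterior is Gamma(α + ΣXᵢ, β + n).
Total number of days: n = 7 + 11 = 18.
Posterior mean = (α₀+S)/(β₀+n) = [n/(β₀+n)]·(S/n) + [β₀/(β₀+n)]·(α₀/β₀), so only n and β₀ enter the weight.
Weight on data w = n/(β₀+n) = 18/(3.1+18) = 18/21.1 = 0.8531.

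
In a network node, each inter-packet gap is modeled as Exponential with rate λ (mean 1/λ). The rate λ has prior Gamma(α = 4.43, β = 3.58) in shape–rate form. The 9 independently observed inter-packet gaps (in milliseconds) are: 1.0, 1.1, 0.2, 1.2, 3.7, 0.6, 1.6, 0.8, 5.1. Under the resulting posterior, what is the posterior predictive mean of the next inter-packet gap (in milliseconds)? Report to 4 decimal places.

1.5189

With a Gamma(shape α, rate β) prior on the exponential rate λ, the posterior after n observations with total T = Σxᵢ is Gamma(α+n, β+T).
Sum of observations T = 15.3 milliseconds; n = 9.
Posterior: Gamma(4.43+9, 3.58+15.3) = Gamma(13.43, 18.88).
The predictive distribution for the next observation is Lomax; its mean is β/(α−1) = 18.88/12.43 = 1.5189.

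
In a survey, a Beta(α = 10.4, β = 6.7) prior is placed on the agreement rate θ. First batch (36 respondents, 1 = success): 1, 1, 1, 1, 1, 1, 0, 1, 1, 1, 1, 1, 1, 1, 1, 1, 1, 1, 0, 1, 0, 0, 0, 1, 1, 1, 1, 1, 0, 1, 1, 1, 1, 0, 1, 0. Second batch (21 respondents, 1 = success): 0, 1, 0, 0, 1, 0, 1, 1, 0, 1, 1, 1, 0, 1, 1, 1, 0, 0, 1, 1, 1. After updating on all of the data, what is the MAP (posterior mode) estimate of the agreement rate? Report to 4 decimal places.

The Beta prior is conjugate to a Binomial/Bernoulli likelihood; the update adds successes to α and failures to β.
After batch 1: Beta(10.4+28, 6.7+8) = Beta(38.4, 14.7).
After batch 2: Beta(38.4+13, 14.7+8) = Beta(51.4, 22.7).
Mode of Beta(a,b) for a,b>1 is (a−1)/(a+b−2) = 50.4/72.1 = 0.6990.

0.6990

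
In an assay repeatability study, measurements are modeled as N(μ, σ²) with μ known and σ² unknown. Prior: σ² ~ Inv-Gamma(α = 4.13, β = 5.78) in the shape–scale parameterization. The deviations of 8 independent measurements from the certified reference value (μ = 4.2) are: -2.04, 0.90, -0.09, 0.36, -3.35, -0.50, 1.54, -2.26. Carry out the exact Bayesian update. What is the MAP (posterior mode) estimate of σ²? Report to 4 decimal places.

1.9508

With known mean μ and an Inverse-Gamma(α, β) prior on σ², the Normal likelihood is conjugate: posterior is Inv-Gamma(α + n/2, β + Σ(xᵢ−μ)²/2).
Σ(xᵢ−μ)² = (-2.04)² + (0.90)² + (-0.09)² + (0.36)² + (-3.35)² + (-0.50)² + (1.54)² + (-2.26)² = 24.0610.
Posterior: Inv-Gamma(4.13 + 8/2, 5.78 + 24.0610/2) = Inv-Gamma(8.13, 17.81050).
Mode = β/(α+1) = 17.81050/9.13 = 1.9508.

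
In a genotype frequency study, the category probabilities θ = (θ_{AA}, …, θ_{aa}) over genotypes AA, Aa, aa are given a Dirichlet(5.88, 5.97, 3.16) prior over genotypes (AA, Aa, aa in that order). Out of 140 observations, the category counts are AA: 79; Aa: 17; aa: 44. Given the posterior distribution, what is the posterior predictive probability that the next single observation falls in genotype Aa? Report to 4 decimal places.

0.1482

The Dirichlet prior is conjugate to the Multinomial likelihood: each posterior αⱼ = prior αⱼ + observed count nⱼ.
Posterior concentration: (84.88, 22.97, 47.16), total = 155.01.
P(next = Aa | data) = α_{Aa}/Σα = 0.1482.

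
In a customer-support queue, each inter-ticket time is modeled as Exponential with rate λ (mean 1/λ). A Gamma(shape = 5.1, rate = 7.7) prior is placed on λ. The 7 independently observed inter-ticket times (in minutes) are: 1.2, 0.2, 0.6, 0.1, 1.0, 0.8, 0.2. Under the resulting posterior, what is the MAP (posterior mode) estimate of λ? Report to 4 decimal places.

0.9407

With a Gamma(shape α, rate β) prior on the exponential rate λ, the posterior after n observations with total T = Σxᵢ is Gamma(α+n, β+T).
Sum of observations T = 4.1 minutes; n = 7.
Posterior: Gamma(5.1+7, 7.7+4.1) = Gamma(12.1, 11.8).
Mode = (α−1)/β = 0.9407.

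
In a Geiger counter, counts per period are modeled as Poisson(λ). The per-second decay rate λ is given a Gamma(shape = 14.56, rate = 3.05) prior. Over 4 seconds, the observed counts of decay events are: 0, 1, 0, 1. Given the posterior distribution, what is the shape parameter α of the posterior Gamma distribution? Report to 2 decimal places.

With a Gamma(shape α, rate β) prior, the Poisson likelihood is conjugate: the posterior is Gamma(α + ΣXᵢ, β + n).
Sum of counts S = 2 over n = 4 seconds.
Posterior: Gamma(α+S, β+n) = Gamma(14.56+2, 3.05+4) = Gamma(16.56, 7.05).
Posterior α = 16.56.

16.56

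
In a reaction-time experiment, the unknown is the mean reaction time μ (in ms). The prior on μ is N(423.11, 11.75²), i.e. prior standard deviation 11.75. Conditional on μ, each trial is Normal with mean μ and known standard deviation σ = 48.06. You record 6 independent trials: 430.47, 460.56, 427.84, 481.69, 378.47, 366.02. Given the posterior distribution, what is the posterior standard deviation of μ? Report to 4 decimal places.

For Normal data with known variance σ², a Normal(μ₀, σ₀²) prior on μ is conjugate. Posterior precision = 1/σ₀² + n/σ²; posterior mean is the precision-weighted average of μ₀ and x̄.
σ₀² = 11.75² = 138.0625, σ² = 48.06² = 2309.7636; σ² + n·σ₀² = 2309.7636 + 6·138.0625 = 3138.1386.
Posterior precision = 1/σ₀² + n/σ² = 1/138.0625 + 6/2309.7636 = (σ² + n·σ₀²)/(σ₀²σ²) = 3138.1386/(138.0625·2309.7636); posterior variance σₙ² = σ₀²σ²/(σ² + n·σ₀²) = 138.0625·2309.7636/3138.1386 = 101.618118.
Posterior SD = √σₙ² = √(138.0625·2309.7636/3138.1386) = 10.0806.

10.0806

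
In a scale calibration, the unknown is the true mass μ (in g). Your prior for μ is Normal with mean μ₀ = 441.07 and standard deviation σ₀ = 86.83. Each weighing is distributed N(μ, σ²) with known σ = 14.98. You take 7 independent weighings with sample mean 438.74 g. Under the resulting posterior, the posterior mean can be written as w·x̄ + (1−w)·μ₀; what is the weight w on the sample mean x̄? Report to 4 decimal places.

0.9958

For Normal data with known variance σ², a Normal(μ₀, σ₀²) prior on μ is conjugate. Posterior precision = 1/σ₀² + n/σ²; posterior mean is the precision-weighted average of μ₀ and x̄.
σ₀² = 86.83² = 7539.4489, σ² = 14.98² = 224.4004. Prior precision 1/σ₀² = 1/7539.4489; data precision n/σ² = 7/224.4004.
w = (n/σ²)/(1/σ₀² + n/σ²) = n·σ₀²/(σ² + n·σ₀²) = 7·7539.4489/(224.4004 + 7·7539.4489) = 52776.1423/53000.5427 = 0.9958.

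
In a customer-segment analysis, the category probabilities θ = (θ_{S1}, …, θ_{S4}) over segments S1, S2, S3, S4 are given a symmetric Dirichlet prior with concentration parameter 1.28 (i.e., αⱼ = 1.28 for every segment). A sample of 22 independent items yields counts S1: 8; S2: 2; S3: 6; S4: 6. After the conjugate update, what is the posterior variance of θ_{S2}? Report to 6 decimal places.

The Dirichlet prior is conjugate to the Multinomial likelihood: each posterior αⱼ = prior αⱼ + observed count nⱼ.
Posterior concentration: (9.28, 3.28, 7.28, 7.28), total = 27.12.
Var[θ_j] = α_j(Σα−α_j)/((Σα)²(Σα+1)) = 3.28·23.84/(27.12²·28.12) = 0.003781.

0.003781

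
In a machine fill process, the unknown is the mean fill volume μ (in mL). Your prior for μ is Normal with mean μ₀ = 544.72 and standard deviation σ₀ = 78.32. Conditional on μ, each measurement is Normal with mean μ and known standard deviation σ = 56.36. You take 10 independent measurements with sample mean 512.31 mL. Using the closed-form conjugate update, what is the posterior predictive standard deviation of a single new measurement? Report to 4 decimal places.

58.9784

For Normal data with known variance σ², a Normal(μ₀, σ₀²) prior on μ is conjugate. Posterior precision = 1/σ₀² + n/σ²; posterior mean is the precision-weighted average of μ₀ and x̄.
σ₀² = 78.32² = 6134.0224, σ² = 56.36² = 3176.4496; σ² + n·σ₀² = 3176.4496 + 10·6134.0224 = 64516.6736.
Posterior precision = 1/σ₀² + n/σ² = 1/6134.0224 + 10/3176.4496 = (σ² + n·σ₀²)/(σ₀²σ²) = 64516.6736/(6134.0224·3176.4496); posterior variance σₙ² = σ₀²σ²/(σ² + n·σ₀²) = 6134.0224·3176.4496/64516.6736 = 302.005852.
Predictive variance for one new observation = σₙ² + σ² = 6134.0224·3176.4496/64516.6736 + 3176.4496 = σ²·(σ₀² + 64516.6736)/64516.6736 = 3176.4496·70650.696/64516.6736 = 3478.455452; SD = √(3176.4496·70650.696/64516.6736) = 58.9784.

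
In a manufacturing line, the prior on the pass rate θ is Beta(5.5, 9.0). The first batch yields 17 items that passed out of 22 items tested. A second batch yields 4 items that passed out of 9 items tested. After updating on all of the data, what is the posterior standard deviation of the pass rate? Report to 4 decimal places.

0.0723

The Beta prior is conjugate to a Binomial/Bernoulli likelihood; the update adds successes to α and failures to β.
After batch 1: Beta(5.5+17, 9.0+5) = Beta(22.5, 14.0).
After batch 2: Beta(22.5+4, 14.0+5) = Beta(26.5, 19.0).
Var = αβ/((α+β)²(α+β+1)) = 26.5·19.0/(45.5²·46.5) = 0.00523027; SD = √0.00523027 = 0.0723.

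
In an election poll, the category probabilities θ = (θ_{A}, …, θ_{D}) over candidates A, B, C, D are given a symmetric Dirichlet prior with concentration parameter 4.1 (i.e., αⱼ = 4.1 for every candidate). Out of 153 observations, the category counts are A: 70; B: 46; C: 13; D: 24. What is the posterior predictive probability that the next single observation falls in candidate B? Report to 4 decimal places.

The Dirichlet prior is conjugate to the Multinomial likelihood: each posterior αⱼ = prior αⱼ + observed count nⱼ.
Posterior concentration: (74.1, 50.1, 17.1, 28.1), total = 169.4.
P(next = B | data) = α_{B}/Σα = 0.2957.

0.2957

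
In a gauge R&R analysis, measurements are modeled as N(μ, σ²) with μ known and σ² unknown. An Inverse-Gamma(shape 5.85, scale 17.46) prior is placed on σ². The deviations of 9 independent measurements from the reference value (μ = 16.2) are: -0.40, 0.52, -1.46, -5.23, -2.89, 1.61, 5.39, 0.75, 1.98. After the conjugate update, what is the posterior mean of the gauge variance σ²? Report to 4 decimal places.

5.8457

With known mean μ and an Inverse-Gamma(α, β) prior on σ², the Normal likelihood is conjugate: posterior is Inv-Gamma(α + n/2, β + Σ(xᵢ−μ)²/2).
Σ(xᵢ−μ)² = (-0.40)² + (0.52)² + (-1.46)² + (-5.23)² + (-2.89)² + (1.61)² + (5.39)² + (0.75)² + (1.98)² = 74.3941.
Posterior: Inv-Gamma(5.85 + 9/2, 17.46 + 74.3941/2) = Inv-Gamma(10.35, 54.65705).
E[σ²|data] = β/(α−1) = 54.65705/9.35 = 5.8457.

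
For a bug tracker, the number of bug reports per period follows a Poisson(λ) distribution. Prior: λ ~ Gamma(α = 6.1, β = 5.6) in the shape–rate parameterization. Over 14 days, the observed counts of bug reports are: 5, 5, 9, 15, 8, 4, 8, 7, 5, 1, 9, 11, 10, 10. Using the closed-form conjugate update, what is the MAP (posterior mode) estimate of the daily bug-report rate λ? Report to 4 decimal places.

With a Gamma(shape α, rate β) prior, the Poisson likelihood is conjugate: the posterior is Gamma(α + ΣXᵢ, β + n).
Sum of counts S = 107 over n = 14 days.
Posterior: Gamma(α+S, β+n) = Gamma(6.1+107, 5.6+14) = Gamma(113.1, 19.6).
Mode of Gamma(α,β) for α≥1 is (α−1)/β = 112.1/19.6 = 5.7194.

5.7194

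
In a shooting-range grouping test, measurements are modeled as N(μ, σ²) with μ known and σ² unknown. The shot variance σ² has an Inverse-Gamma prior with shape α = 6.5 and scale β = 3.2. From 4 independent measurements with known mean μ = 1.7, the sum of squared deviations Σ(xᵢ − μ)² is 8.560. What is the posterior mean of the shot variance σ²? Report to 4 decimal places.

With known mean μ and an Inverse-Gamma(α, β) prior on σ², the Normal likelihood is conjugate: posterior is Inv-Gamma(α + n/2, β + Σ(xᵢ−μ)²/2).
Posterior: Inv-Gamma(6.5 + 4/2, 3.2 + 8.560/2) = Inv-Gamma(8.50, 7.4800).
E[σ²|data] = β/(α−1) = 7.4800/7.50 = 0.9973.

0.9973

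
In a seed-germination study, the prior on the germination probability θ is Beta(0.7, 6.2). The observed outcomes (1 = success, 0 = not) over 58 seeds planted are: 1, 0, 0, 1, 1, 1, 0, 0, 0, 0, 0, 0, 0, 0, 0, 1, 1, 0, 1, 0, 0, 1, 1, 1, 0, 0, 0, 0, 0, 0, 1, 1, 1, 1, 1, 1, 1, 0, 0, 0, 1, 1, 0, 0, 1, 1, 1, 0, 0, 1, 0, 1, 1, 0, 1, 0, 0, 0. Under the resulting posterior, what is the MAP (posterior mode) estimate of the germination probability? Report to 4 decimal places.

The Beta prior is conjugate to a Binomial/Bernoulli likelihood; the update adds successes to α and failures to β.
Posterior: Beta(α+k, β+n−k) = Beta(0.7+26, 6.2+32) = Beta(26.7, 38.2).
Mode of Beta(a,b) for a,b>1 is (a−1)/(a+b−2) = 25.7/62.9 = 0.4086.

0.4086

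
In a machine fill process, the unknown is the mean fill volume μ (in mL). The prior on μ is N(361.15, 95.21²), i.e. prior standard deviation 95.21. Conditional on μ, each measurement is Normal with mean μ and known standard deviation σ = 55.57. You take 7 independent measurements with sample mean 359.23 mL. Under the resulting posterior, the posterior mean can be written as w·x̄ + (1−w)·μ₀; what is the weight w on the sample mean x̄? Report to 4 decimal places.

0.9536

For Normal data with known variance σ², a Normal(μ₀, σ₀²) prior on μ is conjugate. Posterior precision = 1/σ₀² + n/σ²; posterior mean is the precision-weighted average of μ₀ and x̄.
σ₀² = 95.21² = 9064.9441, σ² = 55.57² = 3088.0249. Prior precision 1/σ₀² = 1/9064.9441; data precision n/σ² = 7/3088.0249.
w = (n/σ²)/(1/σ₀² + n/σ²) = n·σ₀²/(σ² + n·σ₀²) = 7·9064.9441/(3088.0249 + 7·9064.9441) = 63454.6087/66542.6336 = 0.9536.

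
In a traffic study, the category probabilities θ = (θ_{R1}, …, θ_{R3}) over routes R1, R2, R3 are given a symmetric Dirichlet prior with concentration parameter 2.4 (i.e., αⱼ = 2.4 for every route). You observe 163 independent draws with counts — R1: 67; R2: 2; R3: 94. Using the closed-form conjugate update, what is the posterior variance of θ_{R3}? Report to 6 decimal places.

The Dirichlet prior is conjugate to the Multinomial likelihood: each posterior αⱼ = prior αⱼ + observed count nⱼ.
Posterior concentration: (69.4, 4.4, 96.4), total = 170.2.
Var[θ_j] = α_j(Σα−α_j)/((Σα)²(Σα+1)) = 96.4·73.8/(170.2²·171.2) = 0.001435.

0.001435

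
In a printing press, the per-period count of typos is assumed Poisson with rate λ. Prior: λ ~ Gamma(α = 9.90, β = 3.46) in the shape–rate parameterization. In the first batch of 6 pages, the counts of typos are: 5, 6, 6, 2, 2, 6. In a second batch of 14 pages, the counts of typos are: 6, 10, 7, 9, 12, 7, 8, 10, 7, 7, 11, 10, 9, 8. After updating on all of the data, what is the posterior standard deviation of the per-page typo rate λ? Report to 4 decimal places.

0.5356

With a Gamma(shape α, rate β) prior, the Poisson likelihood is conjugate: the posterior is Gamma(α + ΣXᵢ, β + n).
Batch 1: sum of counts S = 27 over n = 6 pages.
After batch 1: Gamma(α+S, β+n) = Gamma(9.90+27, 3.46+6) = Gamma(36.90, 9.46).
Batch 2: sum of counts S = 121 over n = 14 pages.
After batch 2: Gamma(α+S, β+n) = Gamma(36.90+121, 9.46+14) = Gamma(157.90, 23.46).
SD = √α/β = √157.90/23.46 = 0.5356.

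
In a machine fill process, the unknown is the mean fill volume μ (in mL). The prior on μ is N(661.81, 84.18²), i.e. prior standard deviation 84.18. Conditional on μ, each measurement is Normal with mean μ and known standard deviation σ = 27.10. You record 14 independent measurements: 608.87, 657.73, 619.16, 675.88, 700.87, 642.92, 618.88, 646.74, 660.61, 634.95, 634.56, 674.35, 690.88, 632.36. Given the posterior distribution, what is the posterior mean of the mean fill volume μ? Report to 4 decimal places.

For Normal data with known variance σ², a Normal(μ₀, σ₀²) prior on μ is conjugate. Posterior precision = 1/σ₀² + n/σ²; posterior mean is the precision-weighted average of μ₀ and x̄.
Σxᵢ = 608.87 + 657.73 + 619.16 + 675.88 + 700.87 + 642.92 + 618.88 + 646.74 + 660.61 + 634.95 + 634.56 + 674.35 + 690.88 + 632.36 = 9098.76, so n·x̄ = 9098.76.
σ₀² = 84.18² = 7086.2724, σ² = 27.10² = 734.41; σ² + n·σ₀² = 734.41 + 14·7086.2724 = 99942.2236.
Posterior mean = (μ₀/σ₀² + n·x̄/σ²)/(1/σ₀² + n/σ²) = (σ²·μ₀ + σ₀²·n·x̄)/(σ² + n·σ₀²) = (734.41·661.81 + 7086.2724·9098.76)/99942.2236 = 64962331.744324/99942.2236 = 649.9989.

649.9989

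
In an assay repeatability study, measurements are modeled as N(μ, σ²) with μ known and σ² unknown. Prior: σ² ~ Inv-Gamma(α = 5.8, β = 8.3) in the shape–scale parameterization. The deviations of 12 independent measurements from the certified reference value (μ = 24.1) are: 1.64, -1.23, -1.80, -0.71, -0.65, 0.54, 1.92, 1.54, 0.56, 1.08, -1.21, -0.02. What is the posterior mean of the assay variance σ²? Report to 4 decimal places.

1.5863

With known mean μ and an Inverse-Gamma(α, β) prior on σ², the Normal likelihood is conjugate: posterior is Inv-Gamma(α + n/2, β + Σ(xᵢ−μ)²/2).
Σ(xᵢ−μ)² = (1.64)² + (-1.23)² + (-1.80)² + (-0.71)² + (-0.65)² + (0.54)² + (1.92)² + (1.54)² + (0.56)² + (1.08)² + (-1.21)² + (-0.02)² = 17.6632.
Posterior: Inv-Gamma(5.8 + 12/2, 8.3 + 17.6632/2) = Inv-Gamma(11.80, 17.13160).
E[σ²|data] = β/(α−1) = 17.13160/10.80 = 1.5863.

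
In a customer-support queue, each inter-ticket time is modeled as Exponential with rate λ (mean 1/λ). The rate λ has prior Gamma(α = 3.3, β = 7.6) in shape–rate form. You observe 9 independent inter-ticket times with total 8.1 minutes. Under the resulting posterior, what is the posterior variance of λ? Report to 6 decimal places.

With a Gamma(shape α, rate β) prior on the exponential rate λ, the posterior after n observations with total T = Σxᵢ is Gamma(α+n, β+T).
Posterior: Gamma(3.3+9, 7.6+8.1) = Gamma(12.3, 15.7).
Var = α/β² = 0.049901.

0.049901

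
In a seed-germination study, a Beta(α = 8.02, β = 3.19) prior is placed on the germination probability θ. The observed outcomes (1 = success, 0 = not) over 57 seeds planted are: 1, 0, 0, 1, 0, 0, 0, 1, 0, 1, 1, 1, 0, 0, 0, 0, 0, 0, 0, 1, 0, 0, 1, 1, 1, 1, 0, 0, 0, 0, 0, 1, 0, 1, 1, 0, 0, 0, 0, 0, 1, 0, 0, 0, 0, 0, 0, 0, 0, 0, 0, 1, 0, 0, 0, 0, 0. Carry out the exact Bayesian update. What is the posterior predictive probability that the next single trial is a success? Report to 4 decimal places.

The Beta prior is conjugate to a Binomial/Bernoulli likelihood; the update adds successes to α and failures to β.
Posterior: Beta(α+k, β+n−k) = Beta(8.02+16, 3.19+41) = Beta(24.02, 44.19).
For a single future Bernoulli trial, P(success | data) = α/(α+β) = 0.3521.

0.3521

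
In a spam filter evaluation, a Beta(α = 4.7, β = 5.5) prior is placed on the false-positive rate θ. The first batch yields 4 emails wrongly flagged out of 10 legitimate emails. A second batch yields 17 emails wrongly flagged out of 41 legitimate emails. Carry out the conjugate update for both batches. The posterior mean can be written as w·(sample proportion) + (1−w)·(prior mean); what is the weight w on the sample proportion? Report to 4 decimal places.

The Beta prior is conjugate to a Binomial/Bernoulli likelihood; the update adds successes to α and failures to β.
Total number of legitimate emails: n = 10 + 41 = 51.
Posterior mean = (α₀+k)/(α₀+β₀+n) = [n/(α₀+β₀+n)]·(k/n) + [(α₀+β₀)/(α₀+β₀+n)]·α₀/(α₀+β₀), so only n and the prior enter the weight.
The weight on the data is w = n/(α₀+β₀+n) = 51/(4.7+5.5+51) = 51/61.2 = 0.8333.

0.8333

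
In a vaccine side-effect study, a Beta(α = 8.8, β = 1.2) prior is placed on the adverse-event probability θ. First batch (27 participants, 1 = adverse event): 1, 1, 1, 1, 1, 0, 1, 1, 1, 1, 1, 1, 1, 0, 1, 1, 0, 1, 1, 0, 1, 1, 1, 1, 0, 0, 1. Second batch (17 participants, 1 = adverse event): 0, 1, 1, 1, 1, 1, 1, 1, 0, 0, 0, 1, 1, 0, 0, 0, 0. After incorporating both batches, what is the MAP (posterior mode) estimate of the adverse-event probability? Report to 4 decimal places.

The Beta prior is conjugate to a Binomial/Bernoulli likelihood; the update adds successes to α and failures to β.
After batch 1: Beta(8.8+21, 1.2+6) = Beta(29.8, 7.2).
After batch 2: Beta(29.8+9, 7.2+8) = Beta(38.8, 15.2).
Mode of Beta(a,b) for a,b>1 is (a−1)/(a+b−2) = 37.8/52.0 = 0.7269.

0.7269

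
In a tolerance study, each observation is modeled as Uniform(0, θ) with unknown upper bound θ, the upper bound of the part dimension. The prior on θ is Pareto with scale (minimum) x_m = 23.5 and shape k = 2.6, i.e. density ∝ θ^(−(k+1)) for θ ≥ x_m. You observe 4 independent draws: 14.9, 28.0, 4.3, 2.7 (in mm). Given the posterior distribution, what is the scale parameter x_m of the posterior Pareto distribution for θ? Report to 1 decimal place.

28.0

A Pareto(scale x_m, shape k) prior on the upper bound θ of Uniform(0, θ) is conjugate: posterior is Pareto(max(x_m, max xᵢ), k + n).
Sample maximum = 28.0; prior scale x_m = 23.5 → posterior scale = max = 28.0.
Posterior shape = 2.6 + 4 = 6.6.
Posterior scale x_m = 28.0.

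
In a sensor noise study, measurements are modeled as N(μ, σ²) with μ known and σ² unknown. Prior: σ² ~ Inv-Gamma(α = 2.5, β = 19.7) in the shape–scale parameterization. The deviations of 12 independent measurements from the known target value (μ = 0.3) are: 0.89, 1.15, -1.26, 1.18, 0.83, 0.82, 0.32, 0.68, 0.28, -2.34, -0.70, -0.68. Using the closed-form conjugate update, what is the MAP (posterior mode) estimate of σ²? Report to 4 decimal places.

With known mean μ and an Inverse-Gamma(α, β) prior on σ², the Normal likelihood is conjugate: posterior is Inv-Gamma(α + n/2, β + Σ(xᵢ−μ)²/2).
Σ(xᵢ−μ)² = (0.89)² + (1.15)² + (-1.26)² + (1.18)² + (0.83)² + (0.82)² + (0.32)² + (0.68)² + (0.28)² + (-2.34)² + (-0.70)² + (-0.68)² = 13.5271.
Posterior: Inv-Gamma(2.5 + 12/2, 19.7 + 13.5271/2) = Inv-Gamma(8.50, 26.46355).
Mode = β/(α+1) = 26.46355/9.50 = 2.7856.

2.7856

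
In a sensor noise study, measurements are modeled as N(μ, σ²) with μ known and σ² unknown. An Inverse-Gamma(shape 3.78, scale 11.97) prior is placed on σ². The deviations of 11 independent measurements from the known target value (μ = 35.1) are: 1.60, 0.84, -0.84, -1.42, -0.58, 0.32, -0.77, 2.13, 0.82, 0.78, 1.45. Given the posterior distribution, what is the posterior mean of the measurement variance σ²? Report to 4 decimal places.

2.3478

With known mean μ and an Inverse-Gamma(α, β) prior on σ², the Normal likelihood is conjugate: posterior is Inv-Gamma(α + n/2, β + Σ(xᵢ−μ)²/2).
Σ(xᵢ−μ)² = (1.60)² + (0.84)² + (-0.84)² + (-1.42)² + (-0.58)² + (0.32)² + (-0.77)² + (2.13)² + (0.82)² + (0.78)² + (1.45)² = 14.9395.
Posterior: Inv-Gamma(3.78 + 11/2, 11.97 + 14.9395/2) = Inv-Gamma(9.28, 19.43975).
E[σ²|data] = β/(α−1) = 19.43975/8.28 = 2.3478.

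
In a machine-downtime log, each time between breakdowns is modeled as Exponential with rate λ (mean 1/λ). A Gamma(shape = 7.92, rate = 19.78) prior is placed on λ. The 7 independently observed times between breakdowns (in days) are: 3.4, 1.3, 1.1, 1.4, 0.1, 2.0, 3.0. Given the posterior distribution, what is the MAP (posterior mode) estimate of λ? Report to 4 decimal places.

0.4339

With a Gamma(shape α, rate β) prior on the exponential rate λ, the posterior after n observations with total T = Σxᵢ is Gamma(α+n, β+T).
Sum of observations T = 12.3 days; n = 7.
Posterior: Gamma(7.92+7, 19.78+12.3) = Gamma(14.92, 32.08).
Mode = (α−1)/β = 0.4339.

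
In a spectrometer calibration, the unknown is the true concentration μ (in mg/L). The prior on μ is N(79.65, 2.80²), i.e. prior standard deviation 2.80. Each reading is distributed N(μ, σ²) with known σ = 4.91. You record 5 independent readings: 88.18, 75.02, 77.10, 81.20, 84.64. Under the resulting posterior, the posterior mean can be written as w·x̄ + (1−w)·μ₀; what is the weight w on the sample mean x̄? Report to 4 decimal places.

For Normal data with known variance σ², a Normal(μ₀, σ₀²) prior on μ is conjugate. Posterior precision = 1/σ₀² + n/σ²; posterior mean is the precision-weighted average of μ₀ and x̄.
σ₀² = 2.80² = 7.84, σ² = 4.91² = 24.1081. Prior precision 1/σ₀² = 1/7.84; data precision n/σ² = 5/24.1081.
w = (n/σ²)/(1/σ₀² + n/σ²) = n·σ₀²/(σ² + n·σ₀²) = 5·7.84/(24.1081 + 5·7.84) = 39.2/63.3081 = 0.6192.

0.6192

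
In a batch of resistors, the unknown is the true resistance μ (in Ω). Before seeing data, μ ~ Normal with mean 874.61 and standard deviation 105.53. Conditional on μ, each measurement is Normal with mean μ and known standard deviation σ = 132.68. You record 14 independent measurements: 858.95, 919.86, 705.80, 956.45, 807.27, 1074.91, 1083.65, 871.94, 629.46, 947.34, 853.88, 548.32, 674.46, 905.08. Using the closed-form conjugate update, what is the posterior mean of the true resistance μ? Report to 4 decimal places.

For Normal data with known variance σ², a Normal(μ₀, σ₀²) prior on μ is conjugate. Posterior precision = 1/σ₀² + n/σ²; posterior mean is the precision-weighted average of μ₀ and x̄.
Σxᵢ = 858.95 + 919.86 + 705.80 + 956.45 + 807.27 + 1074.91 + 1083.65 + 871.94 + 629.46 + 947.34 + 853.88 + 548.32 + 674.46 + 905.08 = 11837.37, so n·x̄ = 11837.37.
σ₀² = 105.53² = 11136.5809, σ² = 132.68² = 17603.9824; σ² + n·σ₀² = 17603.9824 + 14·11136.5809 = 173516.115.
Posterior mean = (μ₀/σ₀² + n·x̄/σ²)/(1/σ₀² + n/σ²) = (σ²·μ₀ + σ₀²·n·x̄)/(σ² + n·σ₀²) = (17603.9824·874.61 + 11136.5809·11837.37)/173516.115 = 147224447.695097/173516.115 = 848.4771.

848.4771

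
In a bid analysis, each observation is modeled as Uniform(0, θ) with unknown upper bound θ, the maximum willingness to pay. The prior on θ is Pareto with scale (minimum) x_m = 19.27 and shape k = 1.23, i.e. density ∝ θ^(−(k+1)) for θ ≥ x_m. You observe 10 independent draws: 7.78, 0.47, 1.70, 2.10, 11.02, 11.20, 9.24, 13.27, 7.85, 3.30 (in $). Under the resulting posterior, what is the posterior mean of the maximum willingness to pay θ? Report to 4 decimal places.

21.1537

A Pareto(scale x_m, shape k) prior on the upper bound θ of Uniform(0, θ) is conjugate: posterior is Pareto(max(x_m, max xᵢ), k + n).
Sample maximum = 13.27; prior scale x_m = 19.27 → posterior scale = max = 19.27.
Posterior shape = 1.23 + 10 = 11.23.
E[θ|data] = k·x_m/(k−1) = 11.23·19.27/10.23 = 21.1537.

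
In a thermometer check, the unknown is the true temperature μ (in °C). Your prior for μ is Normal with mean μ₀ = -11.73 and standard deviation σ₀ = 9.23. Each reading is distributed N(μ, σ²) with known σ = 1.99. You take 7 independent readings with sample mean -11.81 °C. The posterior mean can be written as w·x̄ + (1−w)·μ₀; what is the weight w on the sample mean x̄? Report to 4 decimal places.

0.9934

For Normal data with known variance σ², a Normal(μ₀, σ₀²) prior on μ is conjugate. Posterior precision = 1/σ₀² + n/σ²; posterior mean is the precision-weighted average of μ₀ and x̄.
σ₀² = 9.23² = 85.1929, σ² = 1.99² = 3.9601. Prior precision 1/σ₀² = 1/85.1929; data precision n/σ² = 7/3.9601.
w = (n/σ²)/(1/σ₀² + n/σ²) = n·σ₀²/(σ² + n·σ₀²) = 7·85.1929/(3.9601 + 7·85.1929) = 596.3503/600.3104 = 0.9934.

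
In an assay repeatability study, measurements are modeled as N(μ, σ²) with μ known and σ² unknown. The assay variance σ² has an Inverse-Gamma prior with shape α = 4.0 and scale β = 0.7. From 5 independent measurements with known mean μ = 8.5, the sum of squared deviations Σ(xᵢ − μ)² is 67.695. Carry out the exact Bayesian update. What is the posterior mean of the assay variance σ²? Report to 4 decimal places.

With known mean μ and an Inverse-Gamma(α, β) prior on σ², the Normal likelihood is conjugate: posterior is Inv-Gamma(α + n/2, β + Σ(xᵢ−μ)²/2).
Posterior: Inv-Gamma(4.0 + 5/2, 0.7 + 67.695/2) = Inv-Gamma(6.50, 34.5475).
E[σ²|data] = β/(α−1) = 34.5475/5.50 = 6.2814.

6.2814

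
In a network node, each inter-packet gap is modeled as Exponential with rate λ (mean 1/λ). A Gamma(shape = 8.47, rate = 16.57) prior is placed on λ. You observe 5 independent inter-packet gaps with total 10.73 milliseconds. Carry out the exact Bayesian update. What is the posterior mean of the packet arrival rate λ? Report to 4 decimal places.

With a Gamma(shape α, rate β) prior on the exponential rate λ, the posterior after n observations with total T = Σxᵢ is Gamma(α+n, β+T).
Posterior: Gamma(8.47+5, 16.57+10.73) = Gamma(13.47, 27.30).
Posterior mean of λ = α/β = 13.47/27.30 = 0.4934.

0.4934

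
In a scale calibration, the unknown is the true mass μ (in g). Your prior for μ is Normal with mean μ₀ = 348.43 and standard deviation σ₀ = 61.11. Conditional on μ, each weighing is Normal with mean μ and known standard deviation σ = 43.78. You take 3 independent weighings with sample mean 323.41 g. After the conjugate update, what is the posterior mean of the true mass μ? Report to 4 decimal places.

327.0652

For Normal data with known variance σ², a Normal(μ₀, σ₀²) prior on μ is conjugate. Posterior precision = 1/σ₀² + n/σ²; posterior mean is the precision-weighted average of μ₀ and x̄.
n·x̄ = 3·323.41 = 970.23.
σ₀² = 61.11² = 3734.4321, σ² = 43.78² = 1916.6884; σ² + n·σ₀² = 1916.6884 + 3·3734.4321 = 13119.9847.
Posterior mean = (μ₀/σ₀² + n·x̄/σ²)/(1/σ₀² + n/σ²) = (σ²·μ₀ + σ₀²·n·x̄)/(σ² + n·σ₀²) = (1916.6884·348.43 + 3734.4321·970.23)/13119.9847 = 4291089.795595/13119.9847 = 327.0652.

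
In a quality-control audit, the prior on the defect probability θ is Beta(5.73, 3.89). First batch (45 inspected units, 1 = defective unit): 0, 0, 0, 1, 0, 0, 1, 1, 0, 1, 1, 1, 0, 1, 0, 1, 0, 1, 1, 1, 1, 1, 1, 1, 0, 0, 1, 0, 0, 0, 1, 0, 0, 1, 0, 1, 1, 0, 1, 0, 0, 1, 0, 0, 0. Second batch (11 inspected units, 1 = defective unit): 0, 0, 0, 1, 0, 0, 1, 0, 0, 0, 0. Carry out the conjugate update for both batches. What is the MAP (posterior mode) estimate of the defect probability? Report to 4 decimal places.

The Beta prior is conjugate to a Binomial/Bernoulli likelihood; the update adds successes to α and failures to β.
After batch 1: Beta(5.73+22, 3.89+23) = Beta(27.73, 26.89).
After batch 2: Beta(27.73+2, 26.89+9) = Beta(29.73, 35.89).
Mode of Beta(a,b) for a,b>1 is (a−1)/(a+b−2) = 28.73/63.62 = 0.4516.

0.4516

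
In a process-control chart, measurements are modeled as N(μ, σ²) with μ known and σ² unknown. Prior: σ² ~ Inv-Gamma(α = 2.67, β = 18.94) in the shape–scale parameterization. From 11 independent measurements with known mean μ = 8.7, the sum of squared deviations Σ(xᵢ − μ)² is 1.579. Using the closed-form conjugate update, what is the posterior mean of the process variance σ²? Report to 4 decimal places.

With known mean μ and an Inverse-Gamma(α, β) prior on σ², the Normal likelihood is conjugate: posterior is Inv-Gamma(α + n/2, β + Σ(xᵢ−μ)²/2).
Posterior: Inv-Gamma(2.67 + 11/2, 18.94 + 1.579/2) = Inv-Gamma(8.17, 19.7295).
E[σ²|data] = β/(α−1) = 19.7295/7.17 = 2.7517.

2.7517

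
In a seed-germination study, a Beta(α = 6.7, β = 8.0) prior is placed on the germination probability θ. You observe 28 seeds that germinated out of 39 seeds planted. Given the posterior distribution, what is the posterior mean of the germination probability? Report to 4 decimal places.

0.6462

The Beta prior is conjugate to a Binomial/Bernoulli likelihood; the update adds successes to α and failures to β.
Posterior: Beta(α+k, β+n−k) = Beta(6.7+28, 8.0+11) = Beta(34.7, 19.0).
Posterior mean = α/(α+β) = 34.7/53.7 = 0.6462.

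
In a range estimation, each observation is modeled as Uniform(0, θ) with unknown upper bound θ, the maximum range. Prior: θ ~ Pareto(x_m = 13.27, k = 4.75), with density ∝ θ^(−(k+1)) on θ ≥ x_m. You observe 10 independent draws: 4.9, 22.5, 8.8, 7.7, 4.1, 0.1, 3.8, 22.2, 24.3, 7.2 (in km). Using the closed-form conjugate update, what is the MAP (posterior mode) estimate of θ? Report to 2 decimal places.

A Pareto(scale x_m, shape k) prior on the upper bound θ of Uniform(0, θ) is conjugate: posterior is Pareto(max(x_m, max xᵢ), k + n).
Sample maximum = 24.3; prior scale x_m = 13.27 → posterior scale = max = 24.30.
Posterior shape = 4.75 + 10 = 14.75.
The Pareto density is decreasing on [x_m, ∞), so the mode is x_m = 24.30.

24.30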